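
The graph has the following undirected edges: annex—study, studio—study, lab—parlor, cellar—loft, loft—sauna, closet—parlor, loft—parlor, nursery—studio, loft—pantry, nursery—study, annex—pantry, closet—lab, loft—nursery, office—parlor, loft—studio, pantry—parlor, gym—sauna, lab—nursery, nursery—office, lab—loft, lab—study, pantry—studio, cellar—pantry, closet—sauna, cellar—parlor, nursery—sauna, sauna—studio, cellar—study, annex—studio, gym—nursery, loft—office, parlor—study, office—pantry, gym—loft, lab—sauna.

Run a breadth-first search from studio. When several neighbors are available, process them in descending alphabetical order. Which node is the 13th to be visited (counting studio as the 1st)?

Visit studio; enqueue study, sauna, pantry, nursery, loft, annex → queue [study, sauna, pantry, nursery, loft, annex]
Visit study; enqueue parlor, lab, cellar → queue [sauna, pantry, nursery, loft, annex, parlor, lab, cellar]
Visit sauna; enqueue gym, closet → queue [pantry, nursery, loft, annex, parlor, lab, cellar, gym, closet]
Visit pantry; enqueue office → queue [nursery, loft, annex, parlor, lab, cellar, gym, closet, office]
Visit nursery → queue [loft, annex, parlor, lab, cellar, gym, closet, office]
Visit loft → queue [annex, parlor, lab, cellar, gym, closet, office]
Visit annex → queue [parlor, lab, cellar, gym, closet, office]
Visit parlor → queue [lab, cellar, gym, closet, office]
Visit lab → queue [cellar, gym, closet, office]
Visit cellar → queue [gym, closet, office]
Visit gym → queue [closet, office]
Visit closet → queue [office]
Visit office → queue []

Visit order: studio, study, sauna, pantry, nursery, loft, annex, parlor, lab, cellar, gym, closet, office

office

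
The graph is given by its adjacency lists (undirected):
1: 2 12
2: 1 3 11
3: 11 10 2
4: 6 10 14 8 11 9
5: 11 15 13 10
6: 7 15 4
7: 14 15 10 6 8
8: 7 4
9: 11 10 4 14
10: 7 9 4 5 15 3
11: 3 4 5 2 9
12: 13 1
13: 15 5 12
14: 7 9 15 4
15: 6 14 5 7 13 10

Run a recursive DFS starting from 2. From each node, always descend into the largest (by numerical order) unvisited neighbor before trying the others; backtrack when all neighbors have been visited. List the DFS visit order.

2, 11, 9, 14, 15, 13, 12, 1, 5, 10, 7, 8, 4, 6, 3

Visit 2
2 → 11
11 → 9
9 → 14
14 → 15
15 → 13
13 → 12
12 → 1
13 → 5
5 → 10
10 → 7
7 → 8
8 → 4
4 → 6
10 → 3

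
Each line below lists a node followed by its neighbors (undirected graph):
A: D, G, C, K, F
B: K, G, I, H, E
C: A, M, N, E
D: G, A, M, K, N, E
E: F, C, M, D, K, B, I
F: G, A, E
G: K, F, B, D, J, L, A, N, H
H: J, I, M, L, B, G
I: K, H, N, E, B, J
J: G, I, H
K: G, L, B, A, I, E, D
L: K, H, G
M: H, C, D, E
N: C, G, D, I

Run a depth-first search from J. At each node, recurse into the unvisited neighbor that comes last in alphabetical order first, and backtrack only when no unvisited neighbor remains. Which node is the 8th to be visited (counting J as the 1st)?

M

Visit J
J → I
I → N
N → G
G → L
L → K
K → E
E → M
M → H
H → B
M → D
D → A
A → F
A → C

Visit order: J, I, N, G, L, K, E, M, H, B, D, A, F, C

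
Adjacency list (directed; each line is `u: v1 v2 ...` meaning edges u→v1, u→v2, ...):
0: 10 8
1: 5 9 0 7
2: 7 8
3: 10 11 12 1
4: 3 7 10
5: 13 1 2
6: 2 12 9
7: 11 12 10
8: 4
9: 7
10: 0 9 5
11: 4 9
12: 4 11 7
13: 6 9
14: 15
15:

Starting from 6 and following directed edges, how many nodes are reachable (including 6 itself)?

14

BFS from 6 visits: 6, 2, 9, 12, 7, 8, 4, 11, 10, 3, 0, 5, 1, 13
Reachable nodes: 14 of 16 total.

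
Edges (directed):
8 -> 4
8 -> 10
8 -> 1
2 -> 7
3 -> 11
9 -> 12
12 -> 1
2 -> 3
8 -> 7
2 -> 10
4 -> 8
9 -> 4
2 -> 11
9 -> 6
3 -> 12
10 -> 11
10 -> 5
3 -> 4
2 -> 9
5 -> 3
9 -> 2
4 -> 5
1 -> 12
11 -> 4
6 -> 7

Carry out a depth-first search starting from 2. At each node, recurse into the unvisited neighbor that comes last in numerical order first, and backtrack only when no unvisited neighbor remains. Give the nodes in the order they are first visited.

2, 11, 4, 8, 10, 5, 3, 12, 1, 7, 9, 6

Visit 2
2 → 11
11 → 4
4 → 8
8 → 10
10 → 5
5 → 3
3 → 12
12 → 1
8 → 7
2 → 9
9 → 6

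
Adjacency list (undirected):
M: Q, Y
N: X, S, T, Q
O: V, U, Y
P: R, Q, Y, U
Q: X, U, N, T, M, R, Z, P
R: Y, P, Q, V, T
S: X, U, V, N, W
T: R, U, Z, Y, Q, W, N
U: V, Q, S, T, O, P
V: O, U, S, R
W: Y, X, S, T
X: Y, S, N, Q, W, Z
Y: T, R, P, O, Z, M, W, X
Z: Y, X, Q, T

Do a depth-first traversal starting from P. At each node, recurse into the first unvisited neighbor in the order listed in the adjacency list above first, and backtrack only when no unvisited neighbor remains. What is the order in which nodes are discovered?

Visit P
P → R
R → Y
Y → T
T → U
U → V
V → O
V → S
S → X
X → N
N → Q
Q → M
Q → Z
X → W

P R Y T U V O S X N Q M Z W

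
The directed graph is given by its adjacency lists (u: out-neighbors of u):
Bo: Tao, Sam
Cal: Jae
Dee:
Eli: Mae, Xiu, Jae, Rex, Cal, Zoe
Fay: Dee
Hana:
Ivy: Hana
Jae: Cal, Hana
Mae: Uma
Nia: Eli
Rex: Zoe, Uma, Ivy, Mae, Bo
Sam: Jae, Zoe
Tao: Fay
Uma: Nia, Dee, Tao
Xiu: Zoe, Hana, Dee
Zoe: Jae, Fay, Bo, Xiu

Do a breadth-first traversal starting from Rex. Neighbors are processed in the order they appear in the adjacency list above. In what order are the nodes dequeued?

Visit Rex; enqueue Zoe, Uma, Ivy, Mae, Bo → queue [Zoe, Uma, Ivy, Mae, Bo]
Visit Zoe; enqueue Jae, Fay, Xiu → queue [Uma, Ivy, Mae, Bo, Jae, Fay, Xiu]
Visit Uma; enqueue Nia, Dee, Tao → queue [Ivy, Mae, Bo, Jae, Fay, Xiu, Nia, Dee, Tao]
Visit Ivy; enqueue Hana → queue [Mae, Bo, Jae, Fay, Xiu, Nia, Dee, Tao, Hana]
Visit Mae → queue [Bo, Jae, Fay, Xiu, Nia, Dee, Tao, Hana]
Visit Bo; enqueue Sam → queue [Jae, Fay, Xiu, Nia, Dee, Tao, Hana, Sam]
Visit Jae; enqueue Cal → queue [Fay, Xiu, Nia, Dee, Tao, Hana, Sam, Cal]
Visit Fay → queue [Xiu, Nia, Dee, Tao, Hana, Sam, Cal]
Visit Xiu → queue [Nia, Dee, Tao, Hana, Sam, Cal]
Visit Nia; enqueue Eli → queue [Dee, Tao, Hana, Sam, Cal, Eli]
Visit Dee → queue [Tao, Hana, Sam, Cal, Eli]
Visit Tao → queue [Hana, Sam, Cal, Eli]
Visit Hana → queue [Sam, Cal, Eli]
Visit Sam → queue [Cal, Eli]
Visit Cal → queue [Eli]
Visit Eli → queue []

Rex, Zoe, Uma, Ivy, Mae, Bo, Jae, Fay, Xiu, Nia, Dee, Tao, Hana, Sam, Cal, Eli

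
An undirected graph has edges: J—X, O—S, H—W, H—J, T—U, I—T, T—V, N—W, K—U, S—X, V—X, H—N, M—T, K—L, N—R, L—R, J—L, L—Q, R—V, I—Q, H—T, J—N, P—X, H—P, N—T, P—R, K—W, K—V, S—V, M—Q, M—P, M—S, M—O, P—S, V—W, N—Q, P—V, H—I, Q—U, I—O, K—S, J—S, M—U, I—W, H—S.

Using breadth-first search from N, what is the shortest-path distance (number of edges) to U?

2

Level 0: N
Level 1: H, J, Q, R, T, W
Level 2: I, K, L, M, P, S, U, V, X
Level 3: O
U first appears at level 2.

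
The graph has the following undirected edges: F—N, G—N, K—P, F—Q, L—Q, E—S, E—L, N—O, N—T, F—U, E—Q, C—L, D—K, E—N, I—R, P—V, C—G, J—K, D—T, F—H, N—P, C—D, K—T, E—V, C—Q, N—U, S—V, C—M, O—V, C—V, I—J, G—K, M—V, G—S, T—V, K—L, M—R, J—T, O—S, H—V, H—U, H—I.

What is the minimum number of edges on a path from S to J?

3

Level 0: S
Level 1: E, G, O, V
Level 2: C, H, K, L, M, N, P, Q, T
Level 3: D, F, I, J, R, U
J first appears at level 3.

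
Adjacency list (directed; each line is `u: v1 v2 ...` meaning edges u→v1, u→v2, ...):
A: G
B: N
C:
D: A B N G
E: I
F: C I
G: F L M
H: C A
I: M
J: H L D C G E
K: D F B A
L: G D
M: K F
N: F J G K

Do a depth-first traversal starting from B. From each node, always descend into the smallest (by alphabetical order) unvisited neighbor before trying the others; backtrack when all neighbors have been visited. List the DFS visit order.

B → N → F → C → I → M → K → A → G → L → D → J → E → H

Visit B
B → N
N → F
F → C
F → I
I → M
M → K
K → A
A → G
G → L
L → D
N → J
J → E
J → H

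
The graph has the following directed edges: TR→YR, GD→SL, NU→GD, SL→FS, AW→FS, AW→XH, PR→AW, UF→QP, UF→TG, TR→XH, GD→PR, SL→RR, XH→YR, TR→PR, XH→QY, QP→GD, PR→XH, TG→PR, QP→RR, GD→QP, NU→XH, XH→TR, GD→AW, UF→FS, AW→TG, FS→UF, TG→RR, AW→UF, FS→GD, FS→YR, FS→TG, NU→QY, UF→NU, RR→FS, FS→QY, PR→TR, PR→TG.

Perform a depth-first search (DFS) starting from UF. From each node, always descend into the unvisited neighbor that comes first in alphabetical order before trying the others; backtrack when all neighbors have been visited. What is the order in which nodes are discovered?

UF FS GD AW TG PR TR XH QY YR RR QP SL NU

Visit UF
UF → FS
FS → GD
GD → AW
AW → TG
TG → PR
PR → TR
TR → XH
XH → QY
XH → YR
TG → RR
GD → QP
GD → SL
UF → NU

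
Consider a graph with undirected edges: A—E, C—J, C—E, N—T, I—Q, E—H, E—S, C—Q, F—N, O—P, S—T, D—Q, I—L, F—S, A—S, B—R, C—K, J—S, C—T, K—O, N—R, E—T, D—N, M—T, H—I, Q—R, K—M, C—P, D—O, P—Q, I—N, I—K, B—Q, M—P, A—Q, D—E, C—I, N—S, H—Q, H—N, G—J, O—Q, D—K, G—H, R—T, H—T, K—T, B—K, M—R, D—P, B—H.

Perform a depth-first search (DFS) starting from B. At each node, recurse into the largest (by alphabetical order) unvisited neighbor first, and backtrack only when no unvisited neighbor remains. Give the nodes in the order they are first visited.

B, R, T, S, N, I, Q, P, O, K, M, D, E, H, G, J, C, A, L, F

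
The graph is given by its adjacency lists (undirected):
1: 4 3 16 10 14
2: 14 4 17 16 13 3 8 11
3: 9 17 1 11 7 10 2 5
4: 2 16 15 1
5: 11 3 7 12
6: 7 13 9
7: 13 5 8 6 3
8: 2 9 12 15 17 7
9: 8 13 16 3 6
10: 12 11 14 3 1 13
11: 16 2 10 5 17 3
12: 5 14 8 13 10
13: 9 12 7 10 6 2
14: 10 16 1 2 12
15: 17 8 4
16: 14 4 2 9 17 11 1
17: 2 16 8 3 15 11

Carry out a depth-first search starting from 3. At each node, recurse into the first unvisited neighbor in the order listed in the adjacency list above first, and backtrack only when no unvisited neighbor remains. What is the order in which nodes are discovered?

Visit 3
3 → 9
9 → 8
8 → 2
2 → 14
14 → 10
10 → 12
12 → 5
5 → 11
11 → 16
16 → 4
4 → 15
15 → 17
4 → 1
5 → 7
7 → 13
13 → 6

3 -> 9 -> 8 -> 2 -> 14 -> 10 -> 12 -> 5 -> 11 -> 16 -> 4 -> 15 -> 17 -> 1 -> 7 -> 13 -> 6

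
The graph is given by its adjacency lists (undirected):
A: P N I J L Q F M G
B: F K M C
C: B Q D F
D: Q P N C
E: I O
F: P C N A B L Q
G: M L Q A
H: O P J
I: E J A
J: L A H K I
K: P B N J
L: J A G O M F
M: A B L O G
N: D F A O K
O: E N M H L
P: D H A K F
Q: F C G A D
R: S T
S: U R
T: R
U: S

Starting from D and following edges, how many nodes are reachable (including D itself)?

17

BFS from D visits: D, Q, P, N, C, F, G, A, H, K, O, B, L, M, I, J, E
Reachable nodes: 17 of 21 total.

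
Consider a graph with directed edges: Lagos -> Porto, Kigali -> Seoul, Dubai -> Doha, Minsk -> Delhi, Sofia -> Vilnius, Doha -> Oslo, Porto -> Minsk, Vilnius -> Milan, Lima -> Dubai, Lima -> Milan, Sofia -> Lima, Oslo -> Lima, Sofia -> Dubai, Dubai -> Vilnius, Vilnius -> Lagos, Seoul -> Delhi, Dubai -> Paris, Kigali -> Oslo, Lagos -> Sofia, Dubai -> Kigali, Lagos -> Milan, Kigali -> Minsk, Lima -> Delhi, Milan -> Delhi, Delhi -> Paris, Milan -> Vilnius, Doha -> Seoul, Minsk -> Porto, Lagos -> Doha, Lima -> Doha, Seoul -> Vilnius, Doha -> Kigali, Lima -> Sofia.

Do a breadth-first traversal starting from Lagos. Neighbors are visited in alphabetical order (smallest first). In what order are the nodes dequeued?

Lagos Doha Milan Porto Sofia Kigali Oslo Seoul Delhi Vilnius Minsk Dubai Lima Paris

Visit Lagos; enqueue Doha, Milan, Porto, Sofia → queue [Doha, Milan, Porto, Sofia]
Visit Doha; enqueue Kigali, Oslo, Seoul → queue [Milan, Porto, Sofia, Kigali, Oslo, Seoul]
Visit Milan; enqueue Delhi, Vilnius → queue [Porto, Sofia, Kigali, Oslo, Seoul, Delhi, Vilnius]
Visit Porto; enqueue Minsk → queue [Sofia, Kigali, Oslo, Seoul, Delhi, Vilnius, Minsk]
Visit Sofia; enqueue Dubai, Lima → queue [Kigali, Oslo, Seoul, Delhi, Vilnius, Minsk, Dubai, Lima]
Visit Kigali → queue [Oslo, Seoul, Delhi, Vilnius, Minsk, Dubai, Lima]
Visit Oslo → queue [Seoul, Delhi, Vilnius, Minsk, Dubai, Lima]
Visit Seoul → queue [Delhi, Vilnius, Minsk, Dubai, Lima]
Visit Delhi; enqueue Paris → queue [Vilnius, Minsk, Dubai, Lima, Paris]
Visit Vilnius → queue [Minsk, Dubai, Lima, Paris]
Visit Minsk → queue [Dubai, Lima, Paris]
Visit Dubai → queue [Lima, Paris]
Visit Lima → queue [Paris]
Visit Paris → queue []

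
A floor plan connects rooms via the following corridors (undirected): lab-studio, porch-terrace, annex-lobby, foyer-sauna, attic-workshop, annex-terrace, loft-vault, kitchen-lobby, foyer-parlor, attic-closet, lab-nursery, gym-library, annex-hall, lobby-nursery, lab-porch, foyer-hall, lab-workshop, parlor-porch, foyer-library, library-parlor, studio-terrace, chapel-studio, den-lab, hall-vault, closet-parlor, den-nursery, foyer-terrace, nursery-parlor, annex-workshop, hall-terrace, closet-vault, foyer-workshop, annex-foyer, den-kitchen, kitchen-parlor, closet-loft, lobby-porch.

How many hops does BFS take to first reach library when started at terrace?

2

Level 0: terrace
Level 1: annex, foyer, hall, porch, studio
Level 2: chapel, lab, library, lobby, parlor, sauna, vault, workshop
Level 3: attic, closet, den, gym, kitchen, loft, nursery
library first appears at level 2.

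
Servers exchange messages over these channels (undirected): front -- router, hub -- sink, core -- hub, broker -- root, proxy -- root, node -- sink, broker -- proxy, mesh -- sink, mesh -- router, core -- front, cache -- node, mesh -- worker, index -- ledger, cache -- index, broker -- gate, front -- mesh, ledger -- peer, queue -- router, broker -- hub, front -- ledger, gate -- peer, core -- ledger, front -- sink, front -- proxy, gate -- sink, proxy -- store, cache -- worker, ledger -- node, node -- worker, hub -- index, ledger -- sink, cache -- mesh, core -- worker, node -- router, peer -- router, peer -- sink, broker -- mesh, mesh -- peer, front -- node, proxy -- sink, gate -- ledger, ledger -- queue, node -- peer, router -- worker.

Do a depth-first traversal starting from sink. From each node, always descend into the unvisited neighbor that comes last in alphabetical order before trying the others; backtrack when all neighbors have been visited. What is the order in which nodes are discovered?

Visit sink
sink → proxy
proxy → store
proxy → root
root → broker
broker → mesh
mesh → worker
worker → router
router → queue
queue → ledger
ledger → peer
peer → node
node → front
front → core
core → hub
hub → index
index → cache
peer → gate

sink -> proxy -> store -> root -> broker -> mesh -> worker -> router -> queue -> ledger -> peer -> node -> front -> core -> hub -> index -> cache -> gate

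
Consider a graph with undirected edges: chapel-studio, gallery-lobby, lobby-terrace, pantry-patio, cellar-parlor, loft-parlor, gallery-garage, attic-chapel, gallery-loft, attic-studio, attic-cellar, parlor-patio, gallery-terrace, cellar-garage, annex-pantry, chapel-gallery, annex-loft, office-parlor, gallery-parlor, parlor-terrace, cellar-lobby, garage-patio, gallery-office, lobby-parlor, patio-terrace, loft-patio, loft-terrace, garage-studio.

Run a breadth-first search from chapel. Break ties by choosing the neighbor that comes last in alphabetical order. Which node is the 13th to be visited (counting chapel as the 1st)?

annex

Visit chapel; enqueue studio, gallery, attic → queue [studio, gallery, attic]
Visit studio; enqueue garage → queue [gallery, attic, garage]
Visit gallery; enqueue terrace, parlor, office, loft, lobby → queue [attic, garage, terrace, parlor, office, loft, lobby]
Visit attic; enqueue cellar → queue [garage, terrace, parlor, office, loft, lobby, cellar]
Visit garage; enqueue patio → queue [terrace, parlor, office, loft, lobby, cellar, patio]
Visit terrace → queue [parlor, office, loft, lobby, cellar, patio]
Visit parlor → queue [office, loft, lobby, cellar, patio]
Visit office → queue [loft, lobby, cellar, patio]
Visit loft; enqueue annex → queue [lobby, cellar, patio, annex]
Visit lobby → queue [cellar, patio, annex]
Visit cellar → queue [patio, annex]
Visit patio; enqueue pantry → queue [annex, pantry]
Visit annex → queue [pantry]
Visit pantry → queue []

Visit order: chapel, studio, gallery, attic, garage, terrace, parlor, office, loft, lobby, cellar, patio, annex, pantry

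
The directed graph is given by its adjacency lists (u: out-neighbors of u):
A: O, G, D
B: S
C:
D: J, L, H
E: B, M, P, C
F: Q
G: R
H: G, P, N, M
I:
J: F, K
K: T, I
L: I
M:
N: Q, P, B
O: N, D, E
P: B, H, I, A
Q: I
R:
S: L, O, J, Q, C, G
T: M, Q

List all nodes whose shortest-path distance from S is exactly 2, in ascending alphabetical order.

Level 0: S
Level 1: C, G, J, L, O, Q
Level 2: D, E, F, I, K, N, R
Level 3: B, H, M, P, T
Level 4: A

D, E, F, I, K, N, R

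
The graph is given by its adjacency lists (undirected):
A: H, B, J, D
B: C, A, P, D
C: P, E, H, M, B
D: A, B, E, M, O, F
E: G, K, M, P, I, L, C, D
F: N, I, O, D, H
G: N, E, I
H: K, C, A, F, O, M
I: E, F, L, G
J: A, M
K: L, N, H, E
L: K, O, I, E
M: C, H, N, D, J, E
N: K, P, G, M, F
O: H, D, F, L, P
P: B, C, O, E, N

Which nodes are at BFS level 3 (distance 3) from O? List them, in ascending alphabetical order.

Level 0: O
Level 1: D, F, H, L, P
Level 2: A, B, C, E, I, K, M, N
Level 3: G, J

G, J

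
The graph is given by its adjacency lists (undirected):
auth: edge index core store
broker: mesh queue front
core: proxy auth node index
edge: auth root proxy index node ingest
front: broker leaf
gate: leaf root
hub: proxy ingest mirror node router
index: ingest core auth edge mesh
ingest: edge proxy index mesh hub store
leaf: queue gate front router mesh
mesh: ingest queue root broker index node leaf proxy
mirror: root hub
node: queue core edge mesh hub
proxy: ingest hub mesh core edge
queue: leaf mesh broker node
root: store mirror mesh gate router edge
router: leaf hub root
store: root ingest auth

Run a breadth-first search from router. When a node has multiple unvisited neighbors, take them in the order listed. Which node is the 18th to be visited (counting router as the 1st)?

auth

Visit router; enqueue leaf, hub, root → queue [leaf, hub, root]
Visit leaf; enqueue queue, gate, front, mesh → queue [hub, root, queue, gate, front, mesh]
Visit hub; enqueue proxy, ingest, mirror, node → queue [root, queue, gate, front, mesh, proxy, ingest, mirror, node]
Visit root; enqueue store, edge → queue [queue, gate, front, mesh, proxy, ingest, mirror, node, store, edge]
Visit queue; enqueue broker → queue [gate, front, mesh, proxy, ingest, mirror, node, store, edge, broker]
Visit gate → queue [front, mesh, proxy, ingest, mirror, node, store, edge, broker]
Visit front → queue [mesh, proxy, ingest, mirror, node, store, edge, broker]
Visit mesh; enqueue index → queue [proxy, ingest, mirror, node, store, edge, broker, index]
Visit proxy; enqueue core → queue [ingest, mirror, node, store, edge, broker, index, core]
Visit ingest → queue [mirror, node, store, edge, broker, index, core]
Visit mirror → queue [node, store, edge, broker, index, core]
Visit node → queue [store, edge, broker, index, core]
Visit store; enqueue auth → queue [edge, broker, index, core, auth]
Visit edge → queue [broker, index, core, auth]
Visit broker → queue [index, core, auth]
Visit index → queue [core, auth]
Visit core → queue [auth]
Visit auth → queue []

Visit order: router, leaf, hub, root, queue, gate, front, mesh, proxy, ingest, mirror, node, store, edge, broker, index, core, auth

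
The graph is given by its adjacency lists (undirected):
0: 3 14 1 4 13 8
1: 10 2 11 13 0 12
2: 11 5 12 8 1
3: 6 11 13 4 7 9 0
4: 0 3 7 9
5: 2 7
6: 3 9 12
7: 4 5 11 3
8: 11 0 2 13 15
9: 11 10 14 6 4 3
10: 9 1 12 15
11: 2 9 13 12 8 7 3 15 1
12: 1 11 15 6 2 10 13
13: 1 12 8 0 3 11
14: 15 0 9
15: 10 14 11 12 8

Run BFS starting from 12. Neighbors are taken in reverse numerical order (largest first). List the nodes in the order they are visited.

Visit 12; enqueue 15, 13, 11, 10, 6, 2, 1 → queue [15, 13, 11, 10, 6, 2, 1]
Visit 15; enqueue 14, 8 → queue [13, 11, 10, 6, 2, 1, 14, 8]
Visit 13; enqueue 3, 0 → queue [11, 10, 6, 2, 1, 14, 8, 3, 0]
Visit 11; enqueue 9, 7 → queue [10, 6, 2, 1, 14, 8, 3, 0, 9, 7]
Visit 10 → queue [6, 2, 1, 14, 8, 3, 0, 9, 7]
Visit 6 → queue [2, 1, 14, 8, 3, 0, 9, 7]
Visit 2; enqueue 5 → queue [1, 14, 8, 3, 0, 9, 7, 5]
Visit 1 → queue [14, 8, 3, 0, 9, 7, 5]
Visit 14 → queue [8, 3, 0, 9, 7, 5]
Visit 8 → queue [3, 0, 9, 7, 5]
Visit 3; enqueue 4 → queue [0, 9, 7, 5, 4]
Visit 0 → queue [9, 7, 5, 4]
Visit 9 → queue [7, 5, 4]
Visit 7 → queue [5, 4]
Visit 5 → queue [4]
Visit 4 → queue []

12, 15, 13, 11, 10, 6, 2, 1, 14, 8, 3, 0, 9, 7, 5, 4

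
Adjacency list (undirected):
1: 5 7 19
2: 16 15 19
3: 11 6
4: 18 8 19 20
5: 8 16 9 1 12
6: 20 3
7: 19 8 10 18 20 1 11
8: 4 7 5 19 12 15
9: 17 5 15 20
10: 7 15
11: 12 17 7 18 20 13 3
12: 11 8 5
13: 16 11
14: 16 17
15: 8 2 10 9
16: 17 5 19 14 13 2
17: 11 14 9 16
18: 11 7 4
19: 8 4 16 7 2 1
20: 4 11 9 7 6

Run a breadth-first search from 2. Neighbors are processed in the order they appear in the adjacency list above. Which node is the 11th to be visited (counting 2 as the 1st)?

9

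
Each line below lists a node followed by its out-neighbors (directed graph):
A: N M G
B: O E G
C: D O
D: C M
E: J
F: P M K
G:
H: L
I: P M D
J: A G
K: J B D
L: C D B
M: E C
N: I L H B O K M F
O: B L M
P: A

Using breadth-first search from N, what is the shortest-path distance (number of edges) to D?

2

Level 0: N
Level 1: B, F, H, I, K, L, M, O
Level 2: C, D, E, G, J, P
Level 3: A
D first appears at level 2.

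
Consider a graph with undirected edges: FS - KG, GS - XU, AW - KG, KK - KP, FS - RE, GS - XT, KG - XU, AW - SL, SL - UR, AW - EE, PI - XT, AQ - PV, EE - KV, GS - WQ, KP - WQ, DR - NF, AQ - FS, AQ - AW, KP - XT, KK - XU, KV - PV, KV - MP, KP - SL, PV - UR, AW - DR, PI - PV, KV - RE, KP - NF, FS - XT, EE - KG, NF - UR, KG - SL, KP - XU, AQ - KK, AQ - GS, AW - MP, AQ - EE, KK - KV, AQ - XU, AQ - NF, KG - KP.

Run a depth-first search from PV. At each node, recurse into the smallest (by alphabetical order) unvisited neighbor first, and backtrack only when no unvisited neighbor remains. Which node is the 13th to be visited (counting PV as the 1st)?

WQ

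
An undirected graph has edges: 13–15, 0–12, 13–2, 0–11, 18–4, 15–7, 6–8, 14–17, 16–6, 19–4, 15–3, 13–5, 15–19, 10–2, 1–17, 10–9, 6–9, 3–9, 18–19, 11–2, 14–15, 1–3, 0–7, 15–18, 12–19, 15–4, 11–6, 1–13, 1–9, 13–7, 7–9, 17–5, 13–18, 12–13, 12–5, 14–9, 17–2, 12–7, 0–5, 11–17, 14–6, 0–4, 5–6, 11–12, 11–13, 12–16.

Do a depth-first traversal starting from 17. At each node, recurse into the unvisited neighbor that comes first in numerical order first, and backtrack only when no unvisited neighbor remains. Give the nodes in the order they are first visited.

Visit 17
17 → 1
1 → 3
3 → 9
9 → 6
6 → 5
5 → 0
0 → 4
4 → 15
15 → 7
7 → 12
12 → 11
11 → 2
2 → 10
2 → 13
13 → 18
18 → 19
12 → 16
15 → 14
6 → 8

17 -> 1 -> 3 -> 9 -> 6 -> 5 -> 0 -> 4 -> 15 -> 7 -> 12 -> 11 -> 2 -> 10 -> 13 -> 18 -> 19 -> 16 -> 14 -> 8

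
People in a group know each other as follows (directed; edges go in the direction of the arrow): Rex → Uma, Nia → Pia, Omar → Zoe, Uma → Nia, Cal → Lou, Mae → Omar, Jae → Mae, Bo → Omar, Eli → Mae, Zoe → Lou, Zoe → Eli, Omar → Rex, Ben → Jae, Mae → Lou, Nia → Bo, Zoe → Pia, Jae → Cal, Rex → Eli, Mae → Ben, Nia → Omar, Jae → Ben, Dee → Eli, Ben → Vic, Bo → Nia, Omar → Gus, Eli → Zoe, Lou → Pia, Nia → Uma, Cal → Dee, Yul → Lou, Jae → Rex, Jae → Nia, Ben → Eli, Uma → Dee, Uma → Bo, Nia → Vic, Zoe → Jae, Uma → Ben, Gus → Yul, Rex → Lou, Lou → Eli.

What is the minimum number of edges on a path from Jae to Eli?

Level 0: Jae
Level 1: Ben, Cal, Mae, Nia, Rex
Level 2: Bo, Dee, Eli, Lou, Omar, Pia, Uma, Vic
Level 3: Gus, Zoe
Level 4: Yul
Eli first appears at level 2.

2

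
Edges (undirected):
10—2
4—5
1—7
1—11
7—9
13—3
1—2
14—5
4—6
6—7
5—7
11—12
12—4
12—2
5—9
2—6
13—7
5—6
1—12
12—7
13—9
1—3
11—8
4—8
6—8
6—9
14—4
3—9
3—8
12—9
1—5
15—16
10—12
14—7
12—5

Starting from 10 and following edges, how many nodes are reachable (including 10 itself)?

14

BFS from 10 visits: 10, 2, 12, 1, 6, 4, 5, 7, 9, 11, 3, 8, 14, 13
Reachable nodes: 14 of 16 total.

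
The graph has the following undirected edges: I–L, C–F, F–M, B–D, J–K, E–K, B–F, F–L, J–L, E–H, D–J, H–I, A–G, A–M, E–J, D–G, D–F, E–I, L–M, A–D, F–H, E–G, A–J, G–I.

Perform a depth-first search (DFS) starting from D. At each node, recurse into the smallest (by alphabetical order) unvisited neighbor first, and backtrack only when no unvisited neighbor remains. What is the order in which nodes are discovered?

Visit D
D → A
A → G
G → E
E → H
H → F
F → B
F → C
F → L
L → I
L → J
J → K
L → M

D, A, G, E, H, F, B, C, L, I, J, K, M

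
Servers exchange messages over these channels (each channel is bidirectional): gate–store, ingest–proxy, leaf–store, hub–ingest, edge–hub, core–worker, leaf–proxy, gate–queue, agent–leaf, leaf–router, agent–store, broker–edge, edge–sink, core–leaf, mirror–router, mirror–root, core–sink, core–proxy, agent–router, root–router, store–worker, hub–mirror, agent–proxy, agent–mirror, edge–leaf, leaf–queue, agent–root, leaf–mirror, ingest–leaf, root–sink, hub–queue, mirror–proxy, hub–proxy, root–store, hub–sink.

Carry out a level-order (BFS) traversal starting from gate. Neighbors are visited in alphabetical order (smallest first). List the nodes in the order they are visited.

Visit gate; enqueue queue, store → queue [queue, store]
Visit queue; enqueue hub, leaf → queue [store, hub, leaf]
Visit store; enqueue agent, root, worker → queue [hub, leaf, agent, root, worker]
Visit hub; enqueue edge, ingest, mirror, proxy, sink → queue [leaf, agent, root, worker, edge, ingest, mirror, proxy, sink]
Visit leaf; enqueue core, router → queue [agent, root, worker, edge, ingest, mirror, proxy, sink, core, router]
Visit agent → queue [root, worker, edge, ingest, mirror, proxy, sink, core, router]
Visit root → queue [worker, edge, ingest, mirror, proxy, sink, core, router]
Visit worker → queue [edge, ingest, mirror, proxy, sink, core, router]
Visit edge; enqueue broker → queue [ingest, mirror, proxy, sink, core, router, broker]
Visit ingest → queue [mirror, proxy, sink, core, router, broker]
Visit mirror → queue [proxy, sink, core, router, broker]
Visit proxy → queue [sink, core, router, broker]
Visit sink → queue [core, router, broker]
Visit core → queue [router, broker]
Visit router → queue [broker]
Visit broker → queue []

gate queue store hub leaf agent root worker edge ingest mirror proxy sink core router broker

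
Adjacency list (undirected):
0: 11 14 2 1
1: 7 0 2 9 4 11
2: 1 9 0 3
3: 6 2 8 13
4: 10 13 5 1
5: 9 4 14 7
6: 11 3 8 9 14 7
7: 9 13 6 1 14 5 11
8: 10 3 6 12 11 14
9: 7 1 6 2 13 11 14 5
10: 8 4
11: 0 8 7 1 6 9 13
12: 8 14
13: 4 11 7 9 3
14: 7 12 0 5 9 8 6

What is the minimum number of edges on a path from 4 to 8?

2

Level 0: 4
Level 1: 1, 5, 10, 13
Level 2: 0, 2, 3, 7, 8, 9, 11, 14
Level 3: 6, 12
8 first appears at level 2.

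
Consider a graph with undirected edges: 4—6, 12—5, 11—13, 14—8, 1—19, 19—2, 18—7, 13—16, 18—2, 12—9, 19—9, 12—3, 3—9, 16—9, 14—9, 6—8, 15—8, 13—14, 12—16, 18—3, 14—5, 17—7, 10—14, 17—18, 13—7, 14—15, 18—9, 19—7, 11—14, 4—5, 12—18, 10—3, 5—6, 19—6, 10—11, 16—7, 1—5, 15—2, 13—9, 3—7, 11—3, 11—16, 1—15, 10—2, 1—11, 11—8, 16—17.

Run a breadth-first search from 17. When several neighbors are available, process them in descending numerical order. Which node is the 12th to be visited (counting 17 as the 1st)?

Visit 17; enqueue 18, 16, 7 → queue [18, 16, 7]
Visit 18; enqueue 12, 9, 3, 2 → queue [16, 7, 12, 9, 3, 2]
Visit 16; enqueue 13, 11 → queue [7, 12, 9, 3, 2, 13, 11]
Visit 7; enqueue 19 → queue [12, 9, 3, 2, 13, 11, 19]
Visit 12; enqueue 5 → queue [9, 3, 2, 13, 11, 19, 5]
Visit 9; enqueue 14 → queue [3, 2, 13, 11, 19, 5, 14]
Visit 3; enqueue 10 → queue [2, 13, 11, 19, 5, 14, 10]
Visit 2; enqueue 15 → queue [13, 11, 19, 5, 14, 10, 15]
Visit 13 → queue [11, 19, 5, 14, 10, 15]
Visit 11; enqueue 8, 1 → queue [19, 5, 14, 10, 15, 8, 1]
Visit 19; enqueue 6 → queue [5, 14, 10, 15, 8, 1, 6]
Visit 5; enqueue 4 → queue [14, 10, 15, 8, 1, 6, 4]
Visit 14 → queue [10, 15, 8, 1, 6, 4]
Visit 10 → queue [15, 8, 1, 6, 4]
Visit 15 → queue [8, 1, 6, 4]
Visit 8 → queue [1, 6, 4]
Visit 1 → queue [6, 4]
Visit 6 → queue [4]
Visit 4 → queue []

Visit order: 17, 18, 16, 7, 12, 9, 3, 2, 13, 11, 19, 5, 14, 10, 15, 8, 1, 6, 4

5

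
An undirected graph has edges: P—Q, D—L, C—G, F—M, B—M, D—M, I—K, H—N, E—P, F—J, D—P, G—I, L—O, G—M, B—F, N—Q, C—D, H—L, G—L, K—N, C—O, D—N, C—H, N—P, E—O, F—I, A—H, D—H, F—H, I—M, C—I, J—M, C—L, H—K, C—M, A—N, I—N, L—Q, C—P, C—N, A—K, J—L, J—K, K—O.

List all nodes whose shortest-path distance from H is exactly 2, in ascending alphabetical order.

Level 0: H
Level 1: A, C, D, F, K, L, N
Level 2: B, G, I, J, M, O, P, Q
Level 3: E

B, G, I, J, M, O, P, Q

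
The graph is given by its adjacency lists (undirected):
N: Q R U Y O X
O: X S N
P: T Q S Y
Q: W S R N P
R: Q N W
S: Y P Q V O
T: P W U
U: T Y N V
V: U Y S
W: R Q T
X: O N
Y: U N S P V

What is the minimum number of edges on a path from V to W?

3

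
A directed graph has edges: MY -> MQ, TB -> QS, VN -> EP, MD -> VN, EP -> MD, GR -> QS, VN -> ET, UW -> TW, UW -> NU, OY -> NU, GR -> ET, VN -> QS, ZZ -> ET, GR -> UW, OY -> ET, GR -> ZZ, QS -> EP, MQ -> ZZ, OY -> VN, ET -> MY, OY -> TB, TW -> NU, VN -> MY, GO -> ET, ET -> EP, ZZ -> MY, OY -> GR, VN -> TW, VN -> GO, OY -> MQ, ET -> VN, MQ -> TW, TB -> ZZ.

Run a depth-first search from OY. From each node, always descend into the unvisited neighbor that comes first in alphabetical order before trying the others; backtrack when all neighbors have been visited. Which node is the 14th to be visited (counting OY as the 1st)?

UW

Visit OY
OY → ET
ET → EP
EP → MD
MD → VN
VN → GO
VN → MY
MY → MQ
MQ → TW
TW → NU
MQ → ZZ
VN → QS
OY → GR
GR → UW
OY → TB

Visit order: OY, ET, EP, MD, VN, GO, MY, MQ, TW, NU, ZZ, QS, GR, UW, TB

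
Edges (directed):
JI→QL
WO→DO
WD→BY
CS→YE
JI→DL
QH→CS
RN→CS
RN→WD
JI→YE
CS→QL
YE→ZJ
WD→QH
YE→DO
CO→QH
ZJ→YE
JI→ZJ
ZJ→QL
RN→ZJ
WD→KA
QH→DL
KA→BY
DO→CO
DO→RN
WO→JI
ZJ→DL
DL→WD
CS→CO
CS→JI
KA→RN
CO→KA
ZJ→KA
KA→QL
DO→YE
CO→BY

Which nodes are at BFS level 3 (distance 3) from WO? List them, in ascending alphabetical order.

BY, CS, KA, QH, WD

Level 0: WO
Level 1: DO, JI
Level 2: CO, DL, QL, RN, YE, ZJ
Level 3: BY, CS, KA, QH, WD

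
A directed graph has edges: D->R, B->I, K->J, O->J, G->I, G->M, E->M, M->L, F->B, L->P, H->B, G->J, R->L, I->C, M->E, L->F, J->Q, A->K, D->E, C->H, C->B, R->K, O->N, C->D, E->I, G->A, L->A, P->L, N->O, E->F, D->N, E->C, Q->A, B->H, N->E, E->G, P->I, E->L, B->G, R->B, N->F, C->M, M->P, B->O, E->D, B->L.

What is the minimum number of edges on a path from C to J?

3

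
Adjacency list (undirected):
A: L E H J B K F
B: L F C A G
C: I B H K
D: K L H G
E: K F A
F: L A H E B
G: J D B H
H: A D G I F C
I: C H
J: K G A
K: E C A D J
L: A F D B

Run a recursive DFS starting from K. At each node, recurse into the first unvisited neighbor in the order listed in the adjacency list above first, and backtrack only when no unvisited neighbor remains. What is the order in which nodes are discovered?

Visit K
K → E
E → F
F → L
L → A
A → H
H → D
D → G
G → J
G → B
B → C
C → I

K E F L A H D G J B C I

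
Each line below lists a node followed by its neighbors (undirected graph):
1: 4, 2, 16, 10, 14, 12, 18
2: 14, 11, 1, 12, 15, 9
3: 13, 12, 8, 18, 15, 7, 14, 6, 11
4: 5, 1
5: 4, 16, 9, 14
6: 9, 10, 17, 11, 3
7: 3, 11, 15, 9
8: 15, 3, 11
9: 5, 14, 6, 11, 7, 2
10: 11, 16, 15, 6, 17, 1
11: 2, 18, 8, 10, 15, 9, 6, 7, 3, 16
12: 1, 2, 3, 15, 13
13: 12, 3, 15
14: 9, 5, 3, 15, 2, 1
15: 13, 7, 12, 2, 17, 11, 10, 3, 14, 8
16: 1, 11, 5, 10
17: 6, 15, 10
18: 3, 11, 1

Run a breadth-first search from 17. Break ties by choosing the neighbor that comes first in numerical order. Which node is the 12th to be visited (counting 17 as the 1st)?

8

Visit 17; enqueue 6, 10, 15 → queue [6, 10, 15]
Visit 6; enqueue 3, 9, 11 → queue [10, 15, 3, 9, 11]
Visit 10; enqueue 1, 16 → queue [15, 3, 9, 11, 1, 16]
Visit 15; enqueue 2, 7, 8, 12, 13, 14 → queue [3, 9, 11, 1, 16, 2, 7, 8, 12, 13, 14]
Visit 3; enqueue 18 → queue [9, 11, 1, 16, 2, 7, 8, 12, 13, 14, 18]
Visit 9; enqueue 5 → queue [11, 1, 16, 2, 7, 8, 12, 13, 14, 18, 5]
Visit 11 → queue [1, 16, 2, 7, 8, 12, 13, 14, 18, 5]
Visit 1; enqueue 4 → queue [16, 2, 7, 8, 12, 13, 14, 18, 5, 4]
Visit 16 → queue [2, 7, 8, 12, 13, 14, 18, 5, 4]
Visit 2 → queue [7, 8, 12, 13, 14, 18, 5, 4]
Visit 7 → queue [8, 12, 13, 14, 18, 5, 4]
Visit 8 → queue [12, 13, 14, 18, 5, 4]
Visit 12 → queue [13, 14, 18, 5, 4]
Visit 13 → queue [14, 18, 5, 4]
Visit 14 → queue [18, 5, 4]
Visit 18 → queue [5, 4]
Visit 5 → queue [4]
Visit 4 → queue []

Visit order: 17, 6, 10, 15, 3, 9, 11, 1, 16, 2, 7, 8, 12, 13, 14, 18, 5, 4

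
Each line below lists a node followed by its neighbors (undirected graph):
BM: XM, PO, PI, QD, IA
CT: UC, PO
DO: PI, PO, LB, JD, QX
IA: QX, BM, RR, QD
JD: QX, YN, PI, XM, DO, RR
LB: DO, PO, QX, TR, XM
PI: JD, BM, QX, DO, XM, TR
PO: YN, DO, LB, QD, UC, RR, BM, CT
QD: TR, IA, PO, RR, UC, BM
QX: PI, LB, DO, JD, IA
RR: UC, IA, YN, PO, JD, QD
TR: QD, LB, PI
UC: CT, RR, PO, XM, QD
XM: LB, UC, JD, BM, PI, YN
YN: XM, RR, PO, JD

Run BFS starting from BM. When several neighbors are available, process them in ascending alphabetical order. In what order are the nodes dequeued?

Visit BM; enqueue IA, PI, PO, QD, XM → queue [IA, PI, PO, QD, XM]
Visit IA; enqueue QX, RR → queue [PI, PO, QD, XM, QX, RR]
Visit PI; enqueue DO, JD, TR → queue [PO, QD, XM, QX, RR, DO, JD, TR]
Visit PO; enqueue CT, LB, UC, YN → queue [QD, XM, QX, RR, DO, JD, TR, CT, LB, UC, YN]
Visit QD → queue [XM, QX, RR, DO, JD, TR, CT, LB, UC, YN]
Visit XM → queue [QX, RR, DO, JD, TR, CT, LB, UC, YN]
Visit QX → queue [RR, DO, JD, TR, CT, LB, UC, YN]
Visit RR → queue [DO, JD, TR, CT, LB, UC, YN]
Visit DO → queue [JD, TR, CT, LB, UC, YN]
Visit JD → queue [TR, CT, LB, UC, YN]
Visit TR → queue [CT, LB, UC, YN]
Visit CT → queue [LB, UC, YN]
Visit LB → queue [UC, YN]
Visit UC → queue [YN]
Visit YN → queue []

BM IA PI PO QD XM QX RR DO JD TR CT LB UC YN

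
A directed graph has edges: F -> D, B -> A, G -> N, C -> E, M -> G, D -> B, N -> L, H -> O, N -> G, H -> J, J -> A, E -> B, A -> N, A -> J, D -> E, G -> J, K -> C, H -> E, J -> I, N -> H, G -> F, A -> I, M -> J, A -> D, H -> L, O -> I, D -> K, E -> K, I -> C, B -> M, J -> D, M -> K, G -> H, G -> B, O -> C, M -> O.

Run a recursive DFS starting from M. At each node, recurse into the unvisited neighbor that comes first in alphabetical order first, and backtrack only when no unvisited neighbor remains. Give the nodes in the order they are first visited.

Visit M
M → G
G → B
B → A
A → D
D → E
E → K
K → C
A → I
A → J
A → N
N → H
H → L
H → O
G → F

M, G, B, A, D, E, K, C, I, J, N, H, L, O, F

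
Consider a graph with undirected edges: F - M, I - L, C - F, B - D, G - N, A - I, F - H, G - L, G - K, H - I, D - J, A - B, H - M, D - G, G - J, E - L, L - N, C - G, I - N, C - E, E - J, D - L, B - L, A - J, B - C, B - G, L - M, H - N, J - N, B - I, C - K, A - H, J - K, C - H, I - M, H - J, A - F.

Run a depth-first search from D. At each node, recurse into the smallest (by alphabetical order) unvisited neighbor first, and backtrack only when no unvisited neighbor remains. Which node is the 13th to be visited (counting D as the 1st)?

Visit D
D → B
B → A
A → F
F → C
C → E
E → J
J → G
G → K
G → L
L → I
I → H
H → M
H → N

Visit order: D, B, A, F, C, E, J, G, K, L, I, H, M, N

M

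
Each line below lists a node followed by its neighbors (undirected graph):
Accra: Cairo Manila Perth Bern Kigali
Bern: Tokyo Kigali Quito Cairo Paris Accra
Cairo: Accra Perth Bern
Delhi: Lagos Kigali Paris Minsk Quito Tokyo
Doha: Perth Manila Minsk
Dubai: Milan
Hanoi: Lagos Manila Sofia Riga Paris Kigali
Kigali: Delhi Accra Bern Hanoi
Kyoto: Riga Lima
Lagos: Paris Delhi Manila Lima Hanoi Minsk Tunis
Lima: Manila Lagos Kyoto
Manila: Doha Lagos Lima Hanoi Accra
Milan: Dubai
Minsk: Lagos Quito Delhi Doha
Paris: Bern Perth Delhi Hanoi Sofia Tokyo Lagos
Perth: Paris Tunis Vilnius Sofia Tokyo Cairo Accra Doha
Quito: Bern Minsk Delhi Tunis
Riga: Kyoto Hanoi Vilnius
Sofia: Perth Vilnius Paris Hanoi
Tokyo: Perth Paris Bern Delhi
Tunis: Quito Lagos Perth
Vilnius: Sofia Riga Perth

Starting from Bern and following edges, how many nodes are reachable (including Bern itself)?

20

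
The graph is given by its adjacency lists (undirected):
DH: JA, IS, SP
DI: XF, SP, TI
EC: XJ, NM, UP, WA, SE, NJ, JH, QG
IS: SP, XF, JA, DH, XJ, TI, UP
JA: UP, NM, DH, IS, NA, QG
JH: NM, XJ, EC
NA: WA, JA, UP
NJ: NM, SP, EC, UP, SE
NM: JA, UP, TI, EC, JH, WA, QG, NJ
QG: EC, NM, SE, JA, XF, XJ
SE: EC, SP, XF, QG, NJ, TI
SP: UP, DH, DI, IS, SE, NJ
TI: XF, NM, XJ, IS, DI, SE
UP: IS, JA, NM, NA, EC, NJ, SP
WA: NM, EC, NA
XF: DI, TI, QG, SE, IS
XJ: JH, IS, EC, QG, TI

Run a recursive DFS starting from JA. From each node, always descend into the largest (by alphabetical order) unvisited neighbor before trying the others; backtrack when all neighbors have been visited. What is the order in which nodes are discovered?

Visit JA
JA → UP
UP → SP
SP → SE
SE → XF
XF → TI
TI → XJ
XJ → QG
QG → NM
NM → WA
WA → NA
WA → EC
EC → NJ
EC → JH
XJ → IS
IS → DH
TI → DI

JA, UP, SP, SE, XF, TI, XJ, QG, NM, WA, NA, EC, NJ, JH, IS, DH, DI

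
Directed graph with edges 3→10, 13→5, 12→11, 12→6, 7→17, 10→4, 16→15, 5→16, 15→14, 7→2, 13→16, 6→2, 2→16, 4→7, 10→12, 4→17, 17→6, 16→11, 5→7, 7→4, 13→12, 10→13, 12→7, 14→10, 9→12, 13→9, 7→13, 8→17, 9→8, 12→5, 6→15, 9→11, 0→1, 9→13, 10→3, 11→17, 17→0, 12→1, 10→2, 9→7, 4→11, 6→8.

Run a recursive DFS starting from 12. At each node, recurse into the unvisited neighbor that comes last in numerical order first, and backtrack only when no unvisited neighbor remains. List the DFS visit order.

Visit 12
12 → 11
11 → 17
17 → 6
6 → 15
15 → 14
14 → 10
10 → 13
13 → 16
13 → 9
9 → 8
9 → 7
7 → 4
7 → 2
13 → 5
10 → 3
17 → 0
0 → 1

12, 11, 17, 6, 15, 14, 10, 13, 16, 9, 8, 7, 4, 2, 5, 3, 0, 1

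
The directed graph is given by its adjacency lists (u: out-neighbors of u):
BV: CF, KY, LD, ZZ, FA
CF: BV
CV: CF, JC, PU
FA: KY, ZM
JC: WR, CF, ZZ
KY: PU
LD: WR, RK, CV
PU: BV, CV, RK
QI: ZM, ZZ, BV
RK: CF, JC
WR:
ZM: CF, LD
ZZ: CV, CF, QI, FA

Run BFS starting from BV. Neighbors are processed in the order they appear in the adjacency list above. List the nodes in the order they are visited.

Visit BV; enqueue CF, KY, LD, ZZ, FA → queue [CF, KY, LD, ZZ, FA]
Visit CF → queue [KY, LD, ZZ, FA]
Visit KY; enqueue PU → queue [LD, ZZ, FA, PU]
Visit LD; enqueue WR, RK, CV → queue [ZZ, FA, PU, WR, RK, CV]
Visit ZZ; enqueue QI → queue [FA, PU, WR, RK, CV, QI]
Visit FA; enqueue ZM → queue [PU, WR, RK, CV, QI, ZM]
Visit PU → queue [WR, RK, CV, QI, ZM]
Visit WR → queue [RK, CV, QI, ZM]
Visit RK; enqueue JC → queue [CV, QI, ZM, JC]
Visit CV → queue [QI, ZM, JC]
Visit QI → queue [ZM, JC]
Visit ZM → queue [JC]
Visit JC → queue []

BV -> CF -> KY -> LD -> ZZ -> FA -> PU -> WR -> RK -> CV -> QI -> ZM -> JC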